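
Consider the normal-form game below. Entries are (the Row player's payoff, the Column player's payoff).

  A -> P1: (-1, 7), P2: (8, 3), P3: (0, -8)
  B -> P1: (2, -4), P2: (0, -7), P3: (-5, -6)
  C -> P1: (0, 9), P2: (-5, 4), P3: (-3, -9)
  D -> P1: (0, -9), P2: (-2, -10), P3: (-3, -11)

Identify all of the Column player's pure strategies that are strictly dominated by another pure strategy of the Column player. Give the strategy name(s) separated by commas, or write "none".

P2, P3

P1: no other strategy beats it everywhere (P2 at A (7>3); P3 at A (7>-8)).
P2: dominated, since P1 does at least as well everywhere (A: 7>3, B: -4>-7, C: 9>4, D: -9>-10).
P3 is strictly dominated by P1 (A: 7>-8, B: -4>-6, C: 9>-9, D: -9>-11).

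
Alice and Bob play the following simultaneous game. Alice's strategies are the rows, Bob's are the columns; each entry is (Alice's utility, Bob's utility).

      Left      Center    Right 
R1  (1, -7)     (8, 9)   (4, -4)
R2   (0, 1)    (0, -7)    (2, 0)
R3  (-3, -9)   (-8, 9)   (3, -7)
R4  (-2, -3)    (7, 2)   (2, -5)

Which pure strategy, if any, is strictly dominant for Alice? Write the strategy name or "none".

R1

R1 vs R2: Left: 1>0, Center: 8>0, Right: 4>2.
R1 vs R3: Left: 1>-3, Center: 8>-8, Right: 4>3.
R1 vs R4: Left: 1>-2, Center: 8>7, Right: 4>2.
R1 strictly beats every other strategy against every opponent action, so it is strictly dominant.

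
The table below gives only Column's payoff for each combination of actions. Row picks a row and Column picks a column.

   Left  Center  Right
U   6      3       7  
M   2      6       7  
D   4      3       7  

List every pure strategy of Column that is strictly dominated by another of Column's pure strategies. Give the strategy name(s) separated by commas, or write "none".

Left: dominated, since Right does at least as well everywhere (U: 7>6, M: 7>2, D: 7>4).
Center: dominated, since Right does at least as well everywhere (U: 7>3, M: 7>6, D: 7>3).
Right is not dominated — it holds its own against Left at U (7>6); Center at U (7>3).

Left, Center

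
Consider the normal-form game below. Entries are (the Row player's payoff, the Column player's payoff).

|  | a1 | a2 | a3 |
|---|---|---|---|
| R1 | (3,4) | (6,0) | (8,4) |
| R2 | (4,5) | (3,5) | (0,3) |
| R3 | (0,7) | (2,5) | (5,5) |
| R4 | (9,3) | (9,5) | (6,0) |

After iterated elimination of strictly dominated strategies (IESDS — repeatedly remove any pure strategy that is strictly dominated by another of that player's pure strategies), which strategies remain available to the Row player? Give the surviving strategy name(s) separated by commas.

R1, R4

The Row player's strategy R2 is strictly dominated by R4 (a1: 9>4, a2: 9>3, a3: 6>0) and is removed.
Row R3 is eliminated: R1 beats it against every remaining column (a1: 3>0, a2: 6>2, a3: 8>5).
Among the remaining strategies, none is strictly dominated by another pure strategy of the same player, so the elimination stops.
Surviving strategies — the Row player: {R1, R4}; the Column player: {a1, a2, a3}.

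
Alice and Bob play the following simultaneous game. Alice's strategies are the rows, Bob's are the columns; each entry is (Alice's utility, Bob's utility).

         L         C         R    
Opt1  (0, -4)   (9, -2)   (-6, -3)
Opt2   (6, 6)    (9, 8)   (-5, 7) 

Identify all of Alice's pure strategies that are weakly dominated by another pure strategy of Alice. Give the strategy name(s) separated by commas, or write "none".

Opt1: dominated, since Opt2 does at least as well everywhere (L: 6>0, C: 9=9, R: -5>-6).
Opt2 is not dominated — it holds its own against Opt1 at L (6>0).

Opt1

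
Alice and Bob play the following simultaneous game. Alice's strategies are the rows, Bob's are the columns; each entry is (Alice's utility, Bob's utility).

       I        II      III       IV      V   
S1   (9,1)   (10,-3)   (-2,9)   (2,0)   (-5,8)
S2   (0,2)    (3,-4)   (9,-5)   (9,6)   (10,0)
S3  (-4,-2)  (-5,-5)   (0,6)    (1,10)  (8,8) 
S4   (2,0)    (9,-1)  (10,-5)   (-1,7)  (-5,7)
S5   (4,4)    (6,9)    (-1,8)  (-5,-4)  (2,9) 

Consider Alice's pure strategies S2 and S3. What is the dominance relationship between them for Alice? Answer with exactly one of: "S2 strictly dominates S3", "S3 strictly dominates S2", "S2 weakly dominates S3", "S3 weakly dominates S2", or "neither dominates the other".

S2 strictly dominates S3

Compare S2 to S3 across each choice by Bob: I: 0>-4, II: 3>-5, III: 9>0, IV: 9>1, V: 10>8.
Every comparison favours S2, so S2 strictly dominates S3.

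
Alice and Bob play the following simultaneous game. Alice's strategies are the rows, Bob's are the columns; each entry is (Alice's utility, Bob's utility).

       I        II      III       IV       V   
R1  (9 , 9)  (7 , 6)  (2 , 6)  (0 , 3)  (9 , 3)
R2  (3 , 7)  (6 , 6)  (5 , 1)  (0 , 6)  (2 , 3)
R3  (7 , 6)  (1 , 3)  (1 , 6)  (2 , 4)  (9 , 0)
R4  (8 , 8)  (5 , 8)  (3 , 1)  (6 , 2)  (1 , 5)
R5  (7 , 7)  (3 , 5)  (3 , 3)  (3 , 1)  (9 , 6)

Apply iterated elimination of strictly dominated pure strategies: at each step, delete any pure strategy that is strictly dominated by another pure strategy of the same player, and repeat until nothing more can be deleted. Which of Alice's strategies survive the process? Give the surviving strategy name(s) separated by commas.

Bob's strategy IV is strictly dominated by I (R1: 9>3, R2: 7>6, R3: 6>4, R4: 8>2, R5: 7>1) and is removed.
For Bob, I strictly dominates V on the remaining rows (R1: 9>3, R2: 7>3, R3: 6>0, R4: 8>5, R5: 7>6); eliminate V.
For Alice, R1 strictly dominates R3 on the remaining columns (I: 9>7, II: 7>1, III: 2>1); eliminate R3.
Column III is eliminated: I beats it against every remaining row (R1: 9>6, R2: 7>1, R4: 8>1, R5: 7>3).
Alice's strategy R2 is strictly dominated by R1 (I: 9>3, II: 7>6) and is removed.
Alice's strategy R4 is strictly dominated by R1 (I: 9>8, II: 7>5) and is removed.
For Alice, R1 strictly dominates R5 on the remaining columns (I: 9>7, II: 7>3); eliminate R5.
Bob's strategy II is strictly dominated by I (R1: 9>6) and is removed.
Among the remaining strategies, none is strictly dominated by another pure strategy of the same player, so the elimination stops.
Surviving strategies — Alice: {R1}; Bob: {I}.

R1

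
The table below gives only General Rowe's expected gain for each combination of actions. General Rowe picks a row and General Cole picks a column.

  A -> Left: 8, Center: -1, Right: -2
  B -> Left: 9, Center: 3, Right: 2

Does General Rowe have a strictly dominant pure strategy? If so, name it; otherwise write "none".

B

B vs A: Left: 9>8, Center: 3>-1, Right: 2>-2.
B strictly beats every other strategy against every opponent action, so it is strictly dominant.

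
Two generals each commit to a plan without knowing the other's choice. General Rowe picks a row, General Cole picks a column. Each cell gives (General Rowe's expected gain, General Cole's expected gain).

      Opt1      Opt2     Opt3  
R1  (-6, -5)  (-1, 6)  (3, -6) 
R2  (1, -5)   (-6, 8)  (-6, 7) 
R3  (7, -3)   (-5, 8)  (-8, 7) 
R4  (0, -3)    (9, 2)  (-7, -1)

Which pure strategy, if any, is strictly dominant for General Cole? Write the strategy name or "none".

Opt2

Opt2 vs Opt1: R1: 6>-5, R2: 8>-5, R3: 8>-3, R4: 2>-3.
Opt2 vs Opt3: R1: 6>-6, R2: 8>7, R3: 8>7, R4: 2>-1.
Opt2 strictly beats every other strategy against every opponent action, so it is strictly dominant.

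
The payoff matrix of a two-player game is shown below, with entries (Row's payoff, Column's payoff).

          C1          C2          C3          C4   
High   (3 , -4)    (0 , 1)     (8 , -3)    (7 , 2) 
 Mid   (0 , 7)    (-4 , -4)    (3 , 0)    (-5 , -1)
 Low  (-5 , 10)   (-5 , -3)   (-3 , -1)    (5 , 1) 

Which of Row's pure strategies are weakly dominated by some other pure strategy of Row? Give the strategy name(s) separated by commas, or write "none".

Nothing dominates High: Mid at C1 (3>0); Low at C1 (3>-5).
High weakly dominates Mid — C1: 3>0, C2: 0>-4, C3: 8>3, C4: 7>-5.
Low is weakly dominated by High (C1: 3>-5, C2: 0>-5, C3: 8>-3, C4: 7>5).

Mid, Low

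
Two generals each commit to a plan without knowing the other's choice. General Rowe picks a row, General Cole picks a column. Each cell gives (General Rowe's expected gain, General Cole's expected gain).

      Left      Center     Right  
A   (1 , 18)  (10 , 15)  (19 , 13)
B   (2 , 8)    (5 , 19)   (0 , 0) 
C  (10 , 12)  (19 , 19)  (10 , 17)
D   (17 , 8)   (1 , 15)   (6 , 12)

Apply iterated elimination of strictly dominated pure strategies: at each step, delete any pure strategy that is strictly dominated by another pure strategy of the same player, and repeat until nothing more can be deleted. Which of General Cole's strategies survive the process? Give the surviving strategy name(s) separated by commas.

General Rowe's strategy B is strictly dominated by C (Left: 10>2, Center: 19>5, Right: 10>0) and is removed.
General Cole's strategy Right is strictly dominated by Center (A: 15>13, C: 19>17, D: 15>12) and is removed.
General Rowe's strategy A is strictly dominated by C (Left: 10>1, Center: 19>10) and is removed.
For General Cole, Center strictly dominates Left on the remaining rows (C: 19>12, D: 15>8); eliminate Left.
Row D is eliminated: C beats it against every remaining column (Center: 19>1).
Among the remaining strategies, none is strictly dominated by another pure strategy of the same player, so the elimination stops.
Surviving strategies — General Rowe: {C}; General Cole: {Center}.

Center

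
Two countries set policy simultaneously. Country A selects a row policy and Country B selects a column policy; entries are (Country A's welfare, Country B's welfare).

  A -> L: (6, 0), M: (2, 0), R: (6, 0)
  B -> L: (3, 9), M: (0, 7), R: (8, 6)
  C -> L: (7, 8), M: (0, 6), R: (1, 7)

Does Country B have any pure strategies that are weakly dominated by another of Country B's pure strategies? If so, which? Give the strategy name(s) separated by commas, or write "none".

M, R

L: no other strategy beats it everywhere (M at B (9>7); R at B (9>6)).
M is weakly dominated by L (A: 0=0, B: 9>7, C: 8>6).
L weakly dominates R — A: 0=0, B: 9>6, C: 8>7.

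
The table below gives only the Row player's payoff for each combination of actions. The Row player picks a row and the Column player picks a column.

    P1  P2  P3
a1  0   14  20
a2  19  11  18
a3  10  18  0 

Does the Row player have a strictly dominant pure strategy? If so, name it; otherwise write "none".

a1 fails to dominate a2 at P1 (0<19).
a2 fails to dominate a1 at P2 (11<14).
a3 fails to dominate a1 at P3 (0<20).
No single strategy dominates all the others.

none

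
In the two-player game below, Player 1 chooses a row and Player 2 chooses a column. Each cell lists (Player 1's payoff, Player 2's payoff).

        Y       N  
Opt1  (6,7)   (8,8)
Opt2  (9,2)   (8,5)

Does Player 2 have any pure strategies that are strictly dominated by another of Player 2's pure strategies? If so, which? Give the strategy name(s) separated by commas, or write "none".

Y is strictly dominated by N (Opt1: 8>7, Opt2: 5>2).
N is not dominated — it holds its own against Y at Opt1 (8>7).

Y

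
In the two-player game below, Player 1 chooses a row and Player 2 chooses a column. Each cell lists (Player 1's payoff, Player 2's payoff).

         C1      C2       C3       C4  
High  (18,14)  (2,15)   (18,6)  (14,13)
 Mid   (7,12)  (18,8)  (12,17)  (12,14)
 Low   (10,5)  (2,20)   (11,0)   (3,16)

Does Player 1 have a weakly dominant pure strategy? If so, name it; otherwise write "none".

High fails to dominate Mid at C2 (2<18).
Mid fails to dominate High at C1 (7<18).
Low fails to dominate High at C1 (10<18).
No single strategy dominates all the others.

none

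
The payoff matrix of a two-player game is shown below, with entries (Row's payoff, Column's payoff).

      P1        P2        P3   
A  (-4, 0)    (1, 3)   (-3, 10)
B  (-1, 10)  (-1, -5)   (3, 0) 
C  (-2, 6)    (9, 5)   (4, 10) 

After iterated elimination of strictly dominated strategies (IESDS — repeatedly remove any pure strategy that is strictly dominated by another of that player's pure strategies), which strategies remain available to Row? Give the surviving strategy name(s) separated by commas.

Row's strategy A is strictly dominated by C (P1: -2>-4, P2: 9>1, P3: 4>-3) and is removed.
Column P2 is eliminated: P1 beats it against every remaining row (B: 10>-5, C: 6>5).
Among the remaining strategies, none is strictly dominated by another pure strategy of the same player, so the elimination stops.
Surviving strategies — Row: {B, C}; Column: {P1, P3}.

B, C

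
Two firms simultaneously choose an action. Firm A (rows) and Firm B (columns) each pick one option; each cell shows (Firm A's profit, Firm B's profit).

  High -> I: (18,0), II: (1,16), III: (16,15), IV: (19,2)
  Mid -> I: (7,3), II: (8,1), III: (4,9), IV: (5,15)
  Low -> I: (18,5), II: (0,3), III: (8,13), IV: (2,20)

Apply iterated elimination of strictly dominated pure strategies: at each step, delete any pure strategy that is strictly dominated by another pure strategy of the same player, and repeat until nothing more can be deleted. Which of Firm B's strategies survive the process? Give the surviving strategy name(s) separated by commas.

II, III, IV

Column I is eliminated: III beats it against every remaining row (High: 15>0, Mid: 9>3, Low: 13>5).
For Firm A, High strictly dominates Low on the remaining columns (II: 1>0, III: 16>8, IV: 19>2); eliminate Low.
Among the remaining strategies, none is strictly dominated by another pure strategy of the same player, so the elimination stops.
Surviving strategies — Firm A: {High, Mid}; Firm B: {II, III, IV}.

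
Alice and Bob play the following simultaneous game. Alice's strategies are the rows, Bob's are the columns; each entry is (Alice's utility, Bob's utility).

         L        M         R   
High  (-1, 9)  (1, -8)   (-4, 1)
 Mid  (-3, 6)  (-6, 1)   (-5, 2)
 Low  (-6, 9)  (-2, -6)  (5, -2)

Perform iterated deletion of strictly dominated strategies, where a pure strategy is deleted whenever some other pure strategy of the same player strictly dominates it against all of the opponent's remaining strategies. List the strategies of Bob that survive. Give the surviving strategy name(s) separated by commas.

L

Row Mid is eliminated: High beats it against every remaining column (L: -1>-3, M: 1>-6, R: -4>-5).
Column M is eliminated: L beats it against every remaining row (High: 9>-8, Low: 9>-6).
Bob's strategy R is strictly dominated by L (High: 9>1, Low: 9>-2) and is removed.
Alice's strategy Low is strictly dominated by High (L: -1>-6) and is removed.
Among the remaining strategies, none is strictly dominated by another pure strategy of the same player, so the elimination stops.
Surviving strategies — Alice: {High}; Bob: {L}.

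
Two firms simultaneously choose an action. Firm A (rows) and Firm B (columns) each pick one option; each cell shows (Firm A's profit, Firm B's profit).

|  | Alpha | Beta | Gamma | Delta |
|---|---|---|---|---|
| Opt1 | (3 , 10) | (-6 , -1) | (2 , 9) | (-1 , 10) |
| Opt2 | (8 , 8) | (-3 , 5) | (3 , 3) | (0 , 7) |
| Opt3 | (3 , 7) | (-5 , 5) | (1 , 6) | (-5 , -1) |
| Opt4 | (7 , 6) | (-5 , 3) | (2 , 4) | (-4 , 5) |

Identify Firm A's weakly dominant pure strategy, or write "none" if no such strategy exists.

Opt2

Opt2 vs Opt1: Alpha: 8>3, Beta: -3>-6, Gamma: 3>2, Delta: 0>-1.
Opt2 vs Opt3: Alpha: 8>3, Beta: -3>-5, Gamma: 3>1, Delta: 0>-5.
Opt2 vs Opt4: Alpha: 8>7, Beta: -3>-5, Gamma: 3>2, Delta: 0>-4.
Opt2 is at least as good as every other strategy against every opponent action, so it is weakly dominant.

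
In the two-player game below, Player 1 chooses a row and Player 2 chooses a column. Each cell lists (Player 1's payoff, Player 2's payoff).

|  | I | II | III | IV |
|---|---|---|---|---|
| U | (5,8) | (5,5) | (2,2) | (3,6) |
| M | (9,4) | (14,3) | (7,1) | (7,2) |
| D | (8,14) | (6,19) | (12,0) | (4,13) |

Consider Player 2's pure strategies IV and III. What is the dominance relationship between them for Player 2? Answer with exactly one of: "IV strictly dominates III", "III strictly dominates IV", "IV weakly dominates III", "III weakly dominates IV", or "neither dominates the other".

Compare IV to III across every action of Player 1: U: 6>2, M: 2>1, D: 13>0.
IV gives a strictly higher payoff against every action of Player 1, so IV strictly dominates III.

IV strictly dominates III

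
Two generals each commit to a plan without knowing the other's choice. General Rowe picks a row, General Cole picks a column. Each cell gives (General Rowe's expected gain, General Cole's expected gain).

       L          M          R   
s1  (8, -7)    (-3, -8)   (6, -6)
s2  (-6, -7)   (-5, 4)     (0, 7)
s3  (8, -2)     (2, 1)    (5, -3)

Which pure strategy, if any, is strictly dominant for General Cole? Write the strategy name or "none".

L fails to dominate M at s2 (-7<4).
M fails to dominate L at s1 (-8<-7).
R fails to dominate L at s3 (-3<-2).
No single strategy dominates all the others.

none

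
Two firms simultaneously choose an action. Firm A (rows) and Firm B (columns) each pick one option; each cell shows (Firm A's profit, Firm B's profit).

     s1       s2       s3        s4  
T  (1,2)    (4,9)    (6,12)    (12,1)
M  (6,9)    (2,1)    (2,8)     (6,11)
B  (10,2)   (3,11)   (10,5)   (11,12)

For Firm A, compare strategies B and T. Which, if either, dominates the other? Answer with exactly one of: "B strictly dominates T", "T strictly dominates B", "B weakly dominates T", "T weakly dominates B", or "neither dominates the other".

B's payoffs vs T's, by Firm B's action — s1: 10>1, s2: 3<4, s3: 10>6, s4: 11<12.
B does better at s1, s3 but worse at s2, s4; neither strategy dominates the other.

neither dominates the other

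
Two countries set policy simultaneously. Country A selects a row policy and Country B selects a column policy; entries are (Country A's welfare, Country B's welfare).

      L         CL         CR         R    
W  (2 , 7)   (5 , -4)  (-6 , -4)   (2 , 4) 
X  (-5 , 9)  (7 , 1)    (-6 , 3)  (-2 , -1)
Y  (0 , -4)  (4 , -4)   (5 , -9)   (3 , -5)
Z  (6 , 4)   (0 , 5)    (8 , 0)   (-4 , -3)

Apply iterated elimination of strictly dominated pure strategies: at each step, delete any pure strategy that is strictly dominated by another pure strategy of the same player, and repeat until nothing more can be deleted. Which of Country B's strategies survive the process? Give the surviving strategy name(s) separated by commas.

L, CL

For Country B, L strictly dominates CR on the remaining rows (W: 7>-4, X: 9>3, Y: -4>-9, Z: 4>0); eliminate CR.
Column R is eliminated: L beats it against every remaining row (W: 7>4, X: 9>-1, Y: -4>-5, Z: 4>-3).
For Country A, W strictly dominates Y on the remaining columns (L: 2>0, CL: 5>4); eliminate Y.
Among the remaining strategies, none is strictly dominated by another pure strategy of the same player, so the elimination stops.
Surviving strategies — Country A: {W, X, Z}; Country B: {L, CL}.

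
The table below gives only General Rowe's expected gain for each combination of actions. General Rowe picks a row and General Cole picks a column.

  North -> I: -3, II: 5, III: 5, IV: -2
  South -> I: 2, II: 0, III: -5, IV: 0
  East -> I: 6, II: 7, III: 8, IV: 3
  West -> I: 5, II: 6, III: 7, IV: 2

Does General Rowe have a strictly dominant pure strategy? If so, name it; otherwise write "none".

East

East vs North: I: 6>-3, II: 7>5, III: 8>5, IV: 3>-2.
East vs South: I: 6>2, II: 7>0, III: 8>-5, IV: 3>0.
East vs West: I: 6>5, II: 7>6, III: 8>7, IV: 3>2.
East strictly beats every other strategy against every opponent action, so it is strictly dominant.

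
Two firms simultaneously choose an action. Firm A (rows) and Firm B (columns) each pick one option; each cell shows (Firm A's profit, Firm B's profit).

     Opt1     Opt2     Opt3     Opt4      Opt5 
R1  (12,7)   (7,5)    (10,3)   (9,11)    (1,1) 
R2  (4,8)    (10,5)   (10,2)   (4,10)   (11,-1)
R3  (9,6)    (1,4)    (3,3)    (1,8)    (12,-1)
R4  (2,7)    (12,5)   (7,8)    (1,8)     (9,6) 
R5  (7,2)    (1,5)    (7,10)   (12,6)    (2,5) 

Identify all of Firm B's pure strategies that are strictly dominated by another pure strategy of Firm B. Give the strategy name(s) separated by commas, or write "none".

Opt1: dominated, since Opt4 does at least as well everywhere (R1: 11>7, R2: 10>8, R3: 8>6, R4: 8>7, R5: 6>2).
Opt2: dominated, since Opt4 does at least as well everywhere (R1: 11>5, R2: 10>5, R3: 8>4, R4: 8>5, R5: 6>5).
Opt3: no other strategy beats it everywhere (Opt1 at R4 (8>7); Opt2 at R4 (8>5); Opt4 at R4 (8=8); Opt5 at R1 (3>1)).
Opt4 is not dominated — it holds its own against Opt1 at R1 (11>7); Opt2 at R1 (11>5); Opt3 at R1 (11>3); Opt5 at R1 (11>1).
Opt5: dominated, since Opt3 does at least as well everywhere (R1: 3>1, R2: 2>-1, R3: 3>-1, R4: 8>6, R5: 10>5).

Opt1, Opt2, Opt5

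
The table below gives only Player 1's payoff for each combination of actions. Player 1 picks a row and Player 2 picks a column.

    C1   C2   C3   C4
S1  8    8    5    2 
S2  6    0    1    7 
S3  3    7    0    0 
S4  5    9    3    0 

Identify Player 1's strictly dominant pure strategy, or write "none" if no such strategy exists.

S1 fails to dominate S2 at C4 (2<7).
S2 fails to dominate S1 at C1 (6<8).
S3 fails to dominate S1 at C1 (3<8).
S4 fails to dominate S1 at C1 (5<8).
No single strategy dominates all the others.

none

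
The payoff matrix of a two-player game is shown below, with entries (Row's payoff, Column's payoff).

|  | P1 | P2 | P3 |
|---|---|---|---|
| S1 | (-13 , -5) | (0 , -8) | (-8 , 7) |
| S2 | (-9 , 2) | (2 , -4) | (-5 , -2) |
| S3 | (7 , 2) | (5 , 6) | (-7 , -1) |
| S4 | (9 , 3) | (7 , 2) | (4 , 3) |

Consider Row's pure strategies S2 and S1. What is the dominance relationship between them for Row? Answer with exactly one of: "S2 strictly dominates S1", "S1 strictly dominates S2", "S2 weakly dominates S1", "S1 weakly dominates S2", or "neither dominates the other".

Compare S2 to S1 across every action of Column: P1: -9>-13, P2: 2>0, P3: -5>-8.
S2 gives a strictly higher payoff against every action of Column, so S2 strictly dominates S1.

S2 strictly dominates S1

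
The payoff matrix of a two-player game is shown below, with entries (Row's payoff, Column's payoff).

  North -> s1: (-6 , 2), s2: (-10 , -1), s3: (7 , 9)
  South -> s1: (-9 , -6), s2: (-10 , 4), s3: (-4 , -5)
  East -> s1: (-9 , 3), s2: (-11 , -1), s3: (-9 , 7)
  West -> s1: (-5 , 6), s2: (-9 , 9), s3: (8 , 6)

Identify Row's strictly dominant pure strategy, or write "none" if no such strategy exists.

West

West vs North: s1: -5>-6, s2: -9>-10, s3: 8>7.
West vs South: s1: -5>-9, s2: -9>-10, s3: 8>-4.
West vs East: s1: -5>-9, s2: -9>-11, s3: 8>-9.
West strictly beats every other strategy against every opponent action, so it is strictly dominant.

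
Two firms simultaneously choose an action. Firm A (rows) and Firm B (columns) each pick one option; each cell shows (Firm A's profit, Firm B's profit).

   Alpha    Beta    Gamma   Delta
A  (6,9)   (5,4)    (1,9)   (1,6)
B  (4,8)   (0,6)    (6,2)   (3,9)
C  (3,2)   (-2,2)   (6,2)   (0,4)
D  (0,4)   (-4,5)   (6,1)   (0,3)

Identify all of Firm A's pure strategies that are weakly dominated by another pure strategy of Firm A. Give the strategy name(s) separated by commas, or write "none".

A is not dominated — it holds its own against B at Alpha (6>4); C at Alpha (6>3); D at Alpha (6>0).
B: no other strategy beats it everywhere (A at Gamma (6>1); C at Alpha (4>3); D at Alpha (4>0)).
B weakly dominates C — Alpha: 4>3, Beta: 0>-2, Gamma: 6=6, Delta: 3>0.
D is weakly dominated by B (Alpha: 4>0, Beta: 0>-4, Gamma: 6=6, Delta: 3>0).

C, D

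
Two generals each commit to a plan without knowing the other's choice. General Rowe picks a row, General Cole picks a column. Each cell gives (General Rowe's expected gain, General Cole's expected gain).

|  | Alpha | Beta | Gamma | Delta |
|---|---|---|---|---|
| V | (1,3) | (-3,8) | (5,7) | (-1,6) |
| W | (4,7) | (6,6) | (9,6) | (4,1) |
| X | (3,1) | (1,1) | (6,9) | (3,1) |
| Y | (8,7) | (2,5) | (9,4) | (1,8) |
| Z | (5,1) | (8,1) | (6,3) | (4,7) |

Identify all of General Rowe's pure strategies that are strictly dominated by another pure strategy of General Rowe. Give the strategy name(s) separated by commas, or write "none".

V, X

V is strictly dominated by W (Alpha: 4>1, Beta: 6>-3, Gamma: 9>5, Delta: 4>-1).
Nothing dominates W: V at Alpha (4>1); X at Alpha (4>3); Y at Beta (6>2); Z at Gamma (9>6).
X is strictly dominated by W (Alpha: 4>3, Beta: 6>1, Gamma: 9>6, Delta: 4>3).
Nothing dominates Y: V at Alpha (8>1); W at Alpha (8>4); X at Alpha (8>3); Z at Alpha (8>5).
Z is not dominated — it holds its own against V at Alpha (5>1); W at Alpha (5>4); X at Alpha (5>3); Y at Beta (8>2).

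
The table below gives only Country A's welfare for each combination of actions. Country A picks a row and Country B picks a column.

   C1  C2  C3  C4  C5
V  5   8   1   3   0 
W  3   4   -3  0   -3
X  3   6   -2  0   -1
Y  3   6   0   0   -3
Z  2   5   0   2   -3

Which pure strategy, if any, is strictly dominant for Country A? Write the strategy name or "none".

V vs W: C1: 5>3, C2: 8>4, C3: 1>-3, C4: 3>0, C5: 0>-3.
V vs X: C1: 5>3, C2: 8>6, C3: 1>-2, C4: 3>0, C5: 0>-1.
V vs Y: C1: 5>3, C2: 8>6, C3: 1>0, C4: 3>0, C5: 0>-3.
V vs Z: C1: 5>2, C2: 8>5, C3: 1>0, C4: 3>2, C5: 0>-3.
V strictly beats every other strategy against every opponent action, so it is strictly dominant.

V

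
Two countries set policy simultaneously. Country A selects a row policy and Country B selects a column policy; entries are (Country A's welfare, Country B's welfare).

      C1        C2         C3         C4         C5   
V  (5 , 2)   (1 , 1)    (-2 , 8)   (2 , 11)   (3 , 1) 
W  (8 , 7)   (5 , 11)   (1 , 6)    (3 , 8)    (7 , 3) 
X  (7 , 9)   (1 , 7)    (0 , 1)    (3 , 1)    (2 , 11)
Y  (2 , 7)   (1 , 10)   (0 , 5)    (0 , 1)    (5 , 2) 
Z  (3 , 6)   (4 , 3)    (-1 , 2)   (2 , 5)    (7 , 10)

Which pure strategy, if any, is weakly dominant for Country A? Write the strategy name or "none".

W

W vs V: C1: 8>5, C2: 5>1, C3: 1>-2, C4: 3>2, C5: 7>3.
W vs X: C1: 8>7, C2: 5>1, C3: 1>0, C4: 3=3, C5: 7>2.
W vs Y: C1: 8>2, C2: 5>1, C3: 1>0, C4: 3>0, C5: 7>5.
W vs Z: C1: 8>3, C2: 5>4, C3: 1>-1, C4: 3>2, C5: 7=7.
W is at least as good as every other strategy against every opponent action, so it is weakly dominant.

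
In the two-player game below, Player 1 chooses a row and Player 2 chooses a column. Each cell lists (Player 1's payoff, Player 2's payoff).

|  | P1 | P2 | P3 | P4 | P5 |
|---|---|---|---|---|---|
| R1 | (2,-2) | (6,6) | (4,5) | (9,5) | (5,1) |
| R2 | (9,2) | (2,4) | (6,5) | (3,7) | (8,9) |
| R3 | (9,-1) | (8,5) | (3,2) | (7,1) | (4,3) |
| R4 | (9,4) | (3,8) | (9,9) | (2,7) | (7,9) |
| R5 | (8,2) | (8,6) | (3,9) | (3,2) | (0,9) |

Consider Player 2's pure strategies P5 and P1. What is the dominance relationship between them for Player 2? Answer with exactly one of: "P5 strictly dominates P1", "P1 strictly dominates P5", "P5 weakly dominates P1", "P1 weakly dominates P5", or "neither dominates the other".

P5 strictly dominates P1

Compare P5 to P1 across each opponent action: R1: 1>-2, R2: 9>2, R3: 3>-1, R4: 9>4, R5: 9>2.
P5 gives a strictly higher payoff against each opponent action, so P5 strictly dominates P1.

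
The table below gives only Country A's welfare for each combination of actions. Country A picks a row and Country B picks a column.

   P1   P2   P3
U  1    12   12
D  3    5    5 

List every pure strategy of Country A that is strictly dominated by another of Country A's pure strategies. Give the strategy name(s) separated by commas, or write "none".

U: no other strategy beats it everywhere (D at P2 (12>5)).
D: no other strategy beats it everywhere (U at P1 (3>1)).

none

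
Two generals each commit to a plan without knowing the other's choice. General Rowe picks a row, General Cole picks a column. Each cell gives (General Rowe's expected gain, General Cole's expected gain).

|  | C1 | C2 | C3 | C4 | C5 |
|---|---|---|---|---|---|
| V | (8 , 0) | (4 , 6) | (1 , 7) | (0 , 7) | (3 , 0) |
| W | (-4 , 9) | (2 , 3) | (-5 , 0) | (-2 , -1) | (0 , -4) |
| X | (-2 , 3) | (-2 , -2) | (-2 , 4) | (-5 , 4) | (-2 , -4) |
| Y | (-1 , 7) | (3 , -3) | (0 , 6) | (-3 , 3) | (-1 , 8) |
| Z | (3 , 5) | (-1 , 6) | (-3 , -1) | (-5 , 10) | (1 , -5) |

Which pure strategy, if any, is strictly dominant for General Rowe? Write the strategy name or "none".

V vs W: C1: 8>-4, C2: 4>2, C3: 1>-5, C4: 0>-2, C5: 3>0.
V vs X: C1: 8>-2, C2: 4>-2, C3: 1>-2, C4: 0>-5, C5: 3>-2.
V vs Y: C1: 8>-1, C2: 4>3, C3: 1>0, C4: 0>-3, C5: 3>-1.
V vs Z: C1: 8>3, C2: 4>-1, C3: 1>-3, C4: 0>-5, C5: 3>1.
V strictly beats every other strategy against every opponent action, so it is strictly dominant.

V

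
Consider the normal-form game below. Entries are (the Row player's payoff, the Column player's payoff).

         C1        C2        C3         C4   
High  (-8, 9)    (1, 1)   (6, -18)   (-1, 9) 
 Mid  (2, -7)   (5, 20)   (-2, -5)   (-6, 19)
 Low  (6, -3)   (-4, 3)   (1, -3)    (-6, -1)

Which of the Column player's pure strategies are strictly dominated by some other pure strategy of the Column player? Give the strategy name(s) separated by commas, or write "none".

C3

Nothing dominates C1: C2 at High (9>1); C3 at High (9>-18); C4 at High (9=9).
C2 is not dominated — it holds its own against C1 at Mid (20>-7); C3 at High (1>-18); C4 at Mid (20>19).
C3 is strictly dominated by C2 (High: 1>-18, Mid: 20>-5, Low: 3>-3).
C4 is not dominated — it holds its own against C1 at High (9=9); C2 at High (9>1); C3 at High (9>-18).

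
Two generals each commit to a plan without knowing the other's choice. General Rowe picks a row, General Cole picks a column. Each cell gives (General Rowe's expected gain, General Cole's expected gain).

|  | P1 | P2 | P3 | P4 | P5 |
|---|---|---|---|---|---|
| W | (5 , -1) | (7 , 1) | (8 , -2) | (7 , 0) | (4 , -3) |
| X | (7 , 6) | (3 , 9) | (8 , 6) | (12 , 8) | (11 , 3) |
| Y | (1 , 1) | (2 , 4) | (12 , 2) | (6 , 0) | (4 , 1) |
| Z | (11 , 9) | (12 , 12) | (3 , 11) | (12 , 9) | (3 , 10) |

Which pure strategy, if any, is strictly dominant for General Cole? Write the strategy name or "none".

P2 vs P1: W: 1>-1, X: 9>6, Y: 4>1, Z: 12>9.
P2 vs P3: W: 1>-2, X: 9>6, Y: 4>2, Z: 12>11.
P2 vs P4: W: 1>0, X: 9>8, Y: 4>0, Z: 12>9.
P2 vs P5: W: 1>-3, X: 9>3, Y: 4>1, Z: 12>10.
P2 strictly beats every other strategy against every opponent action, so it is strictly dominant.

P2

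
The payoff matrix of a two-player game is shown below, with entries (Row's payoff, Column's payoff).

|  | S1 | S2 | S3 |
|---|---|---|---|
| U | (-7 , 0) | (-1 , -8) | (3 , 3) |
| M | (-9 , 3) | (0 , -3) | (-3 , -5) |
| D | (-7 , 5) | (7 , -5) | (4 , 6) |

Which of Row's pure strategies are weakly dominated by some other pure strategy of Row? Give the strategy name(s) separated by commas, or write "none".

U, M

D weakly dominates U — S1: -7=-7, S2: 7>-1, S3: 4>3.
M: dominated, since D does at least as well everywhere (S1: -7>-9, S2: 7>0, S3: 4>-3).
D is not dominated — it holds its own against U at S2 (7>-1); M at S1 (-7>-9).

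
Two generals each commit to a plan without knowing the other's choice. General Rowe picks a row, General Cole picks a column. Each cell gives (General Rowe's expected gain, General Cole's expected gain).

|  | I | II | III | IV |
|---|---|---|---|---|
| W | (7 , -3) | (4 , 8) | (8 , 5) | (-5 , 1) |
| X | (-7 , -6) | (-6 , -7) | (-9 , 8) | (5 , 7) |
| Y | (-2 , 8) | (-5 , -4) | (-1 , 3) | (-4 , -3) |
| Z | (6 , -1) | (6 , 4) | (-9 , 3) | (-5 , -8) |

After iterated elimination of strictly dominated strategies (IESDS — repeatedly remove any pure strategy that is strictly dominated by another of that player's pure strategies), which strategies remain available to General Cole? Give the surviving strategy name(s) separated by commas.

For General Cole, III strictly dominates IV on the remaining rows (W: 5>1, X: 8>7, Y: 3>-3, Z: 3>-8); eliminate IV.
For General Rowe, W strictly dominates X on the remaining columns (I: 7>-7, II: 4>-6, III: 8>-9); eliminate X.
Row Y is eliminated: W beats it against every remaining column (I: 7>-2, II: 4>-5, III: 8>-1).
General Cole's strategy I is strictly dominated by II (W: 8>-3, Z: 4>-1) and is removed.
Column III is eliminated: II beats it against every remaining row (W: 8>5, Z: 4>3).
General Rowe's strategy W is strictly dominated by Z (II: 6>4) and is removed.
Among the remaining strategies, none is strictly dominated by another pure strategy of the same player, so the elimination stops.
Surviving strategies — General Rowe: {Z}; General Cole: {II}.

II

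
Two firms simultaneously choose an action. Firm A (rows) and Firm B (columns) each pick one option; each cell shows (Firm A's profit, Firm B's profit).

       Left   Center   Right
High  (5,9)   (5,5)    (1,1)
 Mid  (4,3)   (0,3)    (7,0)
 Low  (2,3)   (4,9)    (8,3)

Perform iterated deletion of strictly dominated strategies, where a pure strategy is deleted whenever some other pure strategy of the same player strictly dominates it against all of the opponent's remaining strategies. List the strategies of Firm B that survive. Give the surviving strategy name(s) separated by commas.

Firm B's strategy Right is strictly dominated by Center (High: 5>1, Mid: 3>0, Low: 9>3) and is removed.
Firm A's strategy Mid is strictly dominated by High (Left: 5>4, Center: 5>0) and is removed.
For Firm A, High strictly dominates Low on the remaining columns (Left: 5>2, Center: 5>4); eliminate Low.
Firm B's strategy Center is strictly dominated by Left (High: 9>5) and is removed.
Among the remaining strategies, none is strictly dominated by another pure strategy of the same player, so the elimination stops.
Surviving strategies — Firm A: {High}; Firm B: {Left}.

Left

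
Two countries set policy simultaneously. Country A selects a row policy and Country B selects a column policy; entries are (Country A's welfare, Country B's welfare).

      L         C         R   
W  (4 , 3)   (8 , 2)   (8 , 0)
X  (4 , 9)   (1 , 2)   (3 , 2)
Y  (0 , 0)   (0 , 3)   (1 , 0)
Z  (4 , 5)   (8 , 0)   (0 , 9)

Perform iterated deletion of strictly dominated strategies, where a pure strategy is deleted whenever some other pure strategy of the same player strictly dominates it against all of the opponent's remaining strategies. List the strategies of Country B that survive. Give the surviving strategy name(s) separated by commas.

Country A's strategy Y is strictly dominated by W (L: 4>0, C: 8>0, R: 8>1) and is removed.
For Country B, L strictly dominates C on the remaining rows (W: 3>2, X: 9>2, Z: 5>0); eliminate C.
Among the remaining strategies, none is strictly dominated by another pure strategy of the same player, so the elimination stops.
Surviving strategies — Country A: {W, X, Z}; Country B: {L, R}.

L, R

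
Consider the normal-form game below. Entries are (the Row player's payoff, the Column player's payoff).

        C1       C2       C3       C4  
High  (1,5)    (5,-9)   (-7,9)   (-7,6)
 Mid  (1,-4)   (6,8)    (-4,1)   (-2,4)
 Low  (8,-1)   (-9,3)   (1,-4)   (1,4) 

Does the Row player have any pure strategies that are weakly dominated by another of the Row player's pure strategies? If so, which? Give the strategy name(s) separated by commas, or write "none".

High

High: dominated, since Mid does at least as well everywhere (C1: 1=1, C2: 6>5, C3: -4>-7, C4: -2>-7).
Mid is not dominated — it holds its own against High at C2 (6>5); Low at C2 (6>-9).
Low: no other strategy beats it everywhere (High at C1 (8>1); Mid at C1 (8>1)).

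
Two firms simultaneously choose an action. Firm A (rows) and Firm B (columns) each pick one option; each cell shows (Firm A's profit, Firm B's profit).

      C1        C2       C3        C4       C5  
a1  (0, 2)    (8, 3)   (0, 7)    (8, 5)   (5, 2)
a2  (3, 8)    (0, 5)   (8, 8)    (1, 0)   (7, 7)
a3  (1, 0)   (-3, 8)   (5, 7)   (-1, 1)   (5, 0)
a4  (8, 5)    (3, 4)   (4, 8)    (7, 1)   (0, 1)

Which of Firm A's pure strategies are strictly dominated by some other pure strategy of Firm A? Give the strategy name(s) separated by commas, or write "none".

Nothing dominates a1: a2 at C2 (8>0); a3 at C2 (8>-3); a4 at C2 (8>3).
a2: no other strategy beats it everywhere (a1 at C1 (3>0); a3 at C1 (3>1); a4 at C3 (8>4)).
a2 strictly dominates a3 — C1: 3>1, C2: 0>-3, C3: 8>5, C4: 1>-1, C5: 7>5.
Nothing dominates a4: a1 at C1 (8>0); a2 at C1 (8>3); a3 at C1 (8>1).

a3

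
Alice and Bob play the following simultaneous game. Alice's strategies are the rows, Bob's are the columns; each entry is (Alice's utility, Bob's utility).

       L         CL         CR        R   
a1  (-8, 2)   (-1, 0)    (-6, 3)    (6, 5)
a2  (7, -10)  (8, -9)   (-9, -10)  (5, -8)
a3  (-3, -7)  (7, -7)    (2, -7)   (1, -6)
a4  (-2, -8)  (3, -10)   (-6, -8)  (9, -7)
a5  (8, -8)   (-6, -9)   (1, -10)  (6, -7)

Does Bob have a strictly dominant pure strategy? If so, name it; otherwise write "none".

R vs L: a1: 5>2, a2: -8>-10, a3: -6>-7, a4: -7>-8, a5: -7>-8.
R vs CL: a1: 5>0, a2: -8>-9, a3: -6>-7, a4: -7>-10, a5: -7>-9.
R vs CR: a1: 5>3, a2: -8>-10, a3: -6>-7, a4: -7>-8, a5: -7>-10.
R strictly beats every other strategy against every opponent action, so it is strictly dominant.

R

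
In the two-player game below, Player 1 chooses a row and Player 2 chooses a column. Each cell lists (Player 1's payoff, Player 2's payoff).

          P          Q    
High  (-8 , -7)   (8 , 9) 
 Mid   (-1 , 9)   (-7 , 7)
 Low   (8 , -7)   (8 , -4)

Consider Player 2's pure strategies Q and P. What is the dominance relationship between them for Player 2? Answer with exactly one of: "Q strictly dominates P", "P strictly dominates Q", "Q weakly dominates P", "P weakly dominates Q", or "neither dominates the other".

Q's payoffs vs P's, by Player 1's action — High: 9>-7, Mid: 7<9, Low: -4>-7.
Q does better at High, Low but worse at Mid; neither strategy dominates the other.

neither dominates the other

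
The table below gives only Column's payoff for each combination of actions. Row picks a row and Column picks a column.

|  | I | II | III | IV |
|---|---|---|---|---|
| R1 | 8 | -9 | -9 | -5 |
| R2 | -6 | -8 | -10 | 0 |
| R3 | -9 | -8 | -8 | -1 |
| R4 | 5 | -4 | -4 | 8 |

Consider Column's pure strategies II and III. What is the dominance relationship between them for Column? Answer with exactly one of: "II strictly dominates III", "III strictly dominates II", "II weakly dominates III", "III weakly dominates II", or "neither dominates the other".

II's payoffs vs III's, by Row's action — R1: -9=-9, R2: -8>-10, R3: -8=-8, R4: -4=-4.
II is at least as good everywhere and strictly better somewhere (tied only at R1, R3, R4), so II weakly but not strictly dominates III.

II weakly dominates III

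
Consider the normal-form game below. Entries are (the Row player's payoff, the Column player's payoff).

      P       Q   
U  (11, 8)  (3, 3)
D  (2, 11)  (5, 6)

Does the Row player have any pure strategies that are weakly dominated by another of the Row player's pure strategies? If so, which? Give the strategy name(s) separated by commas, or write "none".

U: no other strategy beats it everywhere (D at P (11>2)).
D is not dominated — it holds its own against U at Q (5>3).

none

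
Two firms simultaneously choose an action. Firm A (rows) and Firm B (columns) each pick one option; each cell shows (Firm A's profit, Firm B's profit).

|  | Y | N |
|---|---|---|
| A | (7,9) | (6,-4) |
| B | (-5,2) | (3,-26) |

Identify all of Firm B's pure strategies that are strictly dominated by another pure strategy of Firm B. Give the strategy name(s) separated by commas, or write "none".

N

Y: no other strategy beats it everywhere (N at A (9>-4)).
Y strictly dominates N — A: 9>-4, B: 2>-26.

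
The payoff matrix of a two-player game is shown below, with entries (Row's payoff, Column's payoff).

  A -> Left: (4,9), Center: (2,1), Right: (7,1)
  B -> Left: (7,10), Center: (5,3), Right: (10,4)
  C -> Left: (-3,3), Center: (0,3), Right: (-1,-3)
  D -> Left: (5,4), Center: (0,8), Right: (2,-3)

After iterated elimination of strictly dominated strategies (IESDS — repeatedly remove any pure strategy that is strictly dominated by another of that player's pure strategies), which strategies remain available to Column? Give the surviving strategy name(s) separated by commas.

Row A is eliminated: B beats it against every remaining column (Left: 7>4, Center: 5>2, Right: 10>7).
Row's strategy C is strictly dominated by B (Left: 7>-3, Center: 5>0, Right: 10>-1) and is removed.
Row's strategy D is strictly dominated by B (Left: 7>5, Center: 5>0, Right: 10>2) and is removed.
Column Center is eliminated: Left beats it against every remaining row (B: 10>3).
For Column, Left strictly dominates Right on the remaining rows (B: 10>4); eliminate Right.
Among the remaining strategies, none is strictly dominated by another pure strategy of the same player, so the elimination stops.
Surviving strategies — Row: {B}; Column: {Left}.

Left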